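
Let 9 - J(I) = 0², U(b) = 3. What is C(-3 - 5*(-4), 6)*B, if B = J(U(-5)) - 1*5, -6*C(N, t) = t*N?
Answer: -68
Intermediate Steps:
J(I) = 9 (J(I) = 9 - 1*0² = 9 - 1*0 = 9 + 0 = 9)
C(N, t) = -N*t/6 (C(N, t) = -t*N/6 = -N*t/6)
B = 4 (B = 9 - 1*5 = 9 - 5 = 4)
C(-3 - 5*(-4), 6)*B = -⅙*(-3 - 5*(-4))*6*4 = -⅙*(-3 + 20)*6*4 = -⅙*17*6*4 = -17*4 = -68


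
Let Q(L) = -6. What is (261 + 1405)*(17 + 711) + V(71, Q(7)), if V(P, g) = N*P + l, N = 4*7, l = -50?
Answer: 1214786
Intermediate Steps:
N = 28
V(P, g) = -50 + 28*P (V(P, g) = 28*P - 50 = -50 + 28*P)
(261 + 1405)*(17 + 711) + V(71, Q(7)) = (261 + 1405)*(17 + 711) + (-50 + 28*71) = 1666*728 + (-50 + 1988) = 1212848 + 1938 = 1214786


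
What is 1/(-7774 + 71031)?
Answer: 1/63257 ≈ 1.5809e-5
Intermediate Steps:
1/(-7774 + 71031) = 1/63257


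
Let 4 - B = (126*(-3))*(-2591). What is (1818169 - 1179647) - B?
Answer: 1617916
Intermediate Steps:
B = -979394 (B = 4 - 126*(-3)*(-2591) = 4 - (-378)*(-2591) = 4 - 1*979398 = 4 - 979398 = -979394)
(1818169 - 1179647) - B = (1818169 - 1179647) - 1*(-979394) = 638522 + 979394 = 1617916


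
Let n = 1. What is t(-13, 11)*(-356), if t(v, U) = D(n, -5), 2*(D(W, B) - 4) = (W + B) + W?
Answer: -890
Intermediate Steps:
D(W, B) = 4 + W + B/2 (D(W, B) = 4 + ((W + B) + W)/2 = 4 + ((B + W) + W)/2 = 4 + (B + 2*W)/2 = 4 + (W + B/2) = 4 + W + B/2)
t(v, U) = 5/2 (t(v, U) = 4 + 1 + (1/2)*(-5) = 4 + 1 - 5/2 = 5/2)
t(-13, 11)*(-356) = (5/2)*(-356) = -890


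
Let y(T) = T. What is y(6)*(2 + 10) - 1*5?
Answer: 67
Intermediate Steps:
y(6)*(2 + 10) - 1*5 = 6*(2 + 10) - 1*5 = 6*12 - 5 = 72 - 5 = 67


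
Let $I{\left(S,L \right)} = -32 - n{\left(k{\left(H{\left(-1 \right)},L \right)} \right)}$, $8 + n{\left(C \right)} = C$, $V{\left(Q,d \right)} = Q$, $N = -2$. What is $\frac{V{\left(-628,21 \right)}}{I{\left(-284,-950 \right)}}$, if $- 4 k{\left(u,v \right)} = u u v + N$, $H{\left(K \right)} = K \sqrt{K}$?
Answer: $- \frac{628}{213} \approx -2.9484$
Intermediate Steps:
$H{\left(K \right)} = K^{\frac{3}{2}}$
$k{\left(u,v \right)} = \frac{1}{2} - \frac{v u^{2}}{4}$ ($k{\left(u,v \right)} = - \frac{u u v - 2}{4} = - \frac{u^{2} v - 2}{4} = - \frac{v u^{2} - 2}{4} = - \frac{-2 + v u^{2}}{4} = \frac{1}{2} - \frac{v u^{2}}{4}$)
$n{\left(C \right)} = -8 + C$
$I{\left(S,L \right)} = - \frac{49}{2} - \frac{L}{4}$ ($I{\left(S,L \right)} = -32 - \left(-8 - \left(- \frac{1}{2} + \frac{L \left(\left(-1\right)^{\frac{3}{2}}\right)^{2}}{4}\right)\right) = -32 - \left(-8 - \left(- \frac{1}{2} + \frac{L \left(- i\right)^{2}}{4}\right)\right) = -32 - \left(-8 - \left(- \frac{1}{2} + \frac{1}{4} L \left(-1\right)\right)\right) = -32 - \left(-8 + \left(\frac{1}{2} + \frac{L}{4}\right)\right) = -32 - \left(- \frac{15}{2} + \frac{L}{4}\right) = - \frac{49}{2} - \frac{L}{4}$)
$\frac{V{\left(-628,21 \right)}}{I{\left(-284,-950 \right)}} = - \frac{628}{- \frac{49}{2} - - \frac{475}{2}} = - \frac{628}{- \frac{49}{2} + \frac{475}{2}} = - \frac{628}{213}$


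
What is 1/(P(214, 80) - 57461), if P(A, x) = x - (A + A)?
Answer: -1/57809 ≈ -1.7298e-5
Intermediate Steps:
P(A, x) = x - 2*A
1/(P(214, 80) - 57461) = 1/((80 - 2*214) - 57461) = 1/((80 - 428) - 57461) = 1/(-348 - 57461) = 1/(-57809) = -1/57809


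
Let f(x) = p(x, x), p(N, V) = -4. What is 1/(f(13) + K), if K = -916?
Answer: -1/920 ≈ -0.0010870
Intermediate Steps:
f(x) = -4
1/(f(13) + K) = 1/(-4 - 916) = 1/(-920) = -1/920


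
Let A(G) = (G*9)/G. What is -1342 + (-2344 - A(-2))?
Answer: -3695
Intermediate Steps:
A(G) = 9 (A(G) = (9*G)/G = 9)
-1342 + (-2344 - A(-2)) = -1342 + (-2344 - 1*9) = -1342 + (-2344 - 9) = -1342 - 2353 = -3695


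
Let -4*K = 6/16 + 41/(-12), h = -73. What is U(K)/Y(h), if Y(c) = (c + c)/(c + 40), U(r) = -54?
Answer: -891/73 ≈ -12.205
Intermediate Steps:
K = 73/96 (K = -(6/16 + 41/(-12))/4 = -(6*(1/16) + 41*(-1/12))/4 = -(3/8 - 41/12)/4 = -¼*(-73/24) = 73/96 ≈ 0.76042)
Y(c) = 2*c/(40 + c) (Y(c) = (2*c)/(40 + c) = 2*c/(40 + c))
U(K)/Y(h) = -54/(2*(-73)/(40 - 73)) = -54/(2*(-73)/(-33)) = -54/(2*(-73)*(-1/33)) = -54/146/33 = -54*33/146 = -891/73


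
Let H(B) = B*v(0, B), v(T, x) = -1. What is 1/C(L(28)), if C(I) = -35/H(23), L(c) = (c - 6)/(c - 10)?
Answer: 23/35 ≈ 0.65714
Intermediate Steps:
H(B) = -B (H(B) = B*(-1) = -B)
L(c) = (-6 + c)/(-10 + c)
C(I) = 35/23 (C(I) = -35/((-1*23)) = -35/(-23) = -35*(-1/23) = 35/23)
1/C(L(28)) = 1/(35/23) = 23/35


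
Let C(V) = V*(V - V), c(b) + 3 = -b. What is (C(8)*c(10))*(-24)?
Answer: 0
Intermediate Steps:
c(b) = -3 - b
C(V) = 0 (C(V) = V*0 = 0)
(C(8)*c(10))*(-24) = (0*(-3 - 1*10))*(-24) = (0*(-3 - 10))*(-24) = (0*(-13))*(-24) = 0*(-24) = 0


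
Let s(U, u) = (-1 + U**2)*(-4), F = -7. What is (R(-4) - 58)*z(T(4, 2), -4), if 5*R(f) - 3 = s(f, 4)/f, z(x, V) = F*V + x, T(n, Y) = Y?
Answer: -1632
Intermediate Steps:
s(U, u) = 4 - 4*U**2
z(x, V) = x - 7*V (z(x, V) = -7*V + x = x - 7*V)
R(f) = 3/5 + (4 - 4*f**2)/(5*f) (R(f) = 3/5 + ((4 - 4*f**2)/f)/5 = 3/5 + (4 - 4*f**2)/(5*f))
(R(-4) - 58)*z(T(4, 2), -4) = ((1/5)*(4 - 4*(-4)**2 + 3*(-4))/(-4) - 58)*(2 - 7*(-4)) = ((1/5)*(-1/4)*(4 - 4*16 - 12) - 58)*(2 + 28) = ((1/5)*(-1/4)*(4 - 64 - 12) - 58)*30 = ((1/5)*(-1/4)*(-72) - 58)*30 = (18/5 - 58)*30 = -272/5*30 = -1632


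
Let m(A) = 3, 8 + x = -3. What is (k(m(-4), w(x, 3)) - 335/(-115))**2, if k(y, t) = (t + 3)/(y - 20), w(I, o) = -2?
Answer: 1245456/152881 ≈ 8.1466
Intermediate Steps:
x = -11 (x = -8 - 3 = -11)
k(y, t) = (3 + t)/(-20 + y)
(k(m(-4), w(x, 3)) - 335/(-115))**2 = ((3 - 2)/(-20 + 3) - 335/(-115))**2 = (1/(-17) - 335*(-1/115))**2 = (-1/17*1 + 67/23)**2 = (-1/17 + 67/23)**2 = (1116/391)**2 = 1245456/152881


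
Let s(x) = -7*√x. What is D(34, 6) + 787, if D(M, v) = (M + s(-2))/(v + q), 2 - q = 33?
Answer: 19641/25 + 7*I*√2/25 ≈ 785.64 + 0.39598*I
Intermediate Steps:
q = -31 (q = 2 - 1*33 = 2 - 33 = -31)
D(M, v) = (M - 7*I*√2)/(-31 + v) (D(M, v) = (M - 7*I*√2)/(v - 31) = (M - 7*I*√2)/(-31 + v))
D(34, 6) + 787 = (34 - 7*I*√2)/(-31 + 6) + 787 = (34 - 7*I*√2)/(-25) + 787 = -(34 - 7*I*√2)/25 + 787 = (-34/25 + 7*I*√2/25) + 787 = 19641/25 + 7*I*√2/25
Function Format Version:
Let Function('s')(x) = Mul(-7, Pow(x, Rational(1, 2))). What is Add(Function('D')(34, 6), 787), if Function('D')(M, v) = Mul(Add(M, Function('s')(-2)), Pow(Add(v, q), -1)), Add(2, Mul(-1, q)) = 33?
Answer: Add(Rational(19641, 25), Mul(Rational(7, 25), I, Pow(2, Rational(1, 2)))) ≈ Add(785.64, Mul(0.39598, I))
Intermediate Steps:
q = -31 (q = Add(2, Mul(-1, 33)) = Add(2, -33) = -31)
Function('D')(M, v) = Mul(Pow(Add(-31, v), -1), Add(M, Mul(-7, I, Pow(2, Rational(1, 2))))) (Function('D')(M, v) = Mul(Add(M, Mul(-7, Pow(-2, Rational(1, 2)))), Pow(Add(v, -31), -1)) = Mul(Add(M, Mul(-7, Mul(I, Pow(2, Rational(1, 2))))), Pow(Add(-31, v), -1)) = Mul(Add(M, Mul(-7, I, Pow(2, Rational(1, 2)))), Pow(Add(-31, v), -1)) = Mul(Pow(Add(-31, v), -1), Add(M, Mul(-7, I, Pow(2, Rational(1, 2))))))
Add(Function('D')(34, 6), 787) = Add(Mul(Pow(Add(-31, 6), -1), Add(34, Mul(-7, I, Pow(2, Rational(1, 2))))), 787) = Add(Mul(Pow(-25, -1), Add(34, Mul(-7, I, Pow(2, Rational(1, 2))))), 787) = Add(Mul(Rational(-1, 25), Add(34, Mul(-7, I, Pow(2, Rational(1, 2))))), 787) = Add(Add(Rational(-34, 25), Mul(Rational(7, 25), I, Pow(2, Rational(1, 2)))), 787) = Add(Rational(19641, 25), Mul(Rational(7, 25), I, Pow(2, Rational(1, 2))))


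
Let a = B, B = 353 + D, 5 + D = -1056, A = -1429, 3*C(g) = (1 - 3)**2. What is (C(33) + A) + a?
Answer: -6407/3 ≈ -2135.7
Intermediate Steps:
C(g) = 4/3 (C(g) = (1 - 3)**2/3 = (1/3)*(-2)**2 = (1/3)*4 = 4/3)
D = -1061 (D = -5 - 1056 = -1061)
B = -708 (B = 353 - 1061 = -708)
a = -708
(C(33) + A) + a = (4/3 - 1429) - 708 = -4283/3 - 708 = -6407/3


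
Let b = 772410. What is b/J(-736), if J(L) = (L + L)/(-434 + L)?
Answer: 225929925/368 ≈ 6.1394e+5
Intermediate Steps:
J(L) = 2*L/(-434 + L) (J(L) = (2*L)/(-434 + L) = 2*L/(-434 + L))
b/J(-736) = 772410/((2*(-736)/(-434 - 736))) = 772410/((2*(-736)/(-1170))) = 772410/((2*(-736)*(-1/1170))) = 772410/(736/585) = 772410*(585/736) = 225929925/368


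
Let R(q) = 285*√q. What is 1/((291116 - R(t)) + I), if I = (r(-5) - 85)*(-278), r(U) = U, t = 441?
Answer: 1/310151 ≈ 3.2242e-6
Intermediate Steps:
I = 25020 (I = (-5 - 85)*(-278) = -90*(-278) = 25020)
1/((291116 - R(t)) + I) = 1/((291116 - 285*√441) + 25020) = 1/((291116 - 285*21) + 25020) = 1/((291116 - 1*5985) + 25020) = 1/((291116 - 5985) + 25020) = 1/(285131 + 25020) = 1/310151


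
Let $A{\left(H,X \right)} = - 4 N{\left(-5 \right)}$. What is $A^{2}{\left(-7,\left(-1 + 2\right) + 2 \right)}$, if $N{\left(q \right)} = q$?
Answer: $400$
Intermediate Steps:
$A{\left(H,X \right)} = 20$ ($A{\left(H,X \right)} = \left(-4\right) \left(-5\right) = 20$)
$A^{2}{\left(-7,\left(-1 + 2\right) + 2 \right)} = 20^{2} = 400$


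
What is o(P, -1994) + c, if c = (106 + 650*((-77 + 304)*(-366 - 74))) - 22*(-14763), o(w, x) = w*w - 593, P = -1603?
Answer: -62028092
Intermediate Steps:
o(w, x) = -593 + w² (o(w, x) = w² - 593 = -593 + w²)
c = -64597108 (c = (106 + 650*(227*(-440))) - 1*(-324786) = (106 + 650*(-99880)) + 324786 = (106 - 64922000) + 324786 = -64921894 + 324786 = -64597108)
o(P, -1994) + c = (-593 + (-1603)²) - 64597108 = (-593 + 2569609) - 64597108 = 2569016 - 64597108 = -62028092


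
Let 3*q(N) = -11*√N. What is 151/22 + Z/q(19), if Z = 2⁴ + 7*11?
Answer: 151/22 - 279*√19/209 ≈ 1.0448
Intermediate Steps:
q(N) = -11*√N/3 (q(N) = (-11*√N)/3 = -11*√N/3)
Z = 93 (Z = 16 + 77 = 93)
151/22 + Z/q(19) = 151/22 + 93/((-11*√19/3)) = 151*(1/22) + 93*(-3*√19/209) = 151/22 - 279*√19/209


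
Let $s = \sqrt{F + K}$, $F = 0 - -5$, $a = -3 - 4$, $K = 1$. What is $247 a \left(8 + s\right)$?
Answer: $-13832 - 1729 \sqrt{6} \approx -18067.0$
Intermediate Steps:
$a = -7$
$F = 5$ ($F = 0 + 5 = 5$)
$s = \sqrt{6}$ ($s = \sqrt{5 + 1} = \sqrt{6} \approx 2.4495$)
$247 a \left(8 + s\right) = 247 \left(- 7 \left(8 + \sqrt{6}\right)\right) = 247 \left(-56 - 7 \sqrt{6}\right) = -13832 - 1729 \sqrt{6}$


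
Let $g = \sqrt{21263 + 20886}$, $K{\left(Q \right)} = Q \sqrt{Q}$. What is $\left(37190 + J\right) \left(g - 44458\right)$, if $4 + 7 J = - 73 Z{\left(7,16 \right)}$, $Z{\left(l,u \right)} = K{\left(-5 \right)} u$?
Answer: $- \frac{2 \left(44458 - \sqrt{42149}\right) \left(130163 + 2920 i \sqrt{5}\right)}{7} \approx -1.6457 \cdot 10^{9} - 8.2554 \cdot 10^{7} i$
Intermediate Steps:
$K{\left(Q \right)} = Q^{\frac{3}{2}}$
$Z{\left(l,u \right)} = - 5 i u \sqrt{5}$ ($Z{\left(l,u \right)} = \left(-5\right)^{\frac{3}{2}} u = - 5 i \sqrt{5} u = - 5 i u \sqrt{5}$)
$g = \sqrt{42149} \approx 205.3$
$J = - \frac{4}{7} + \frac{5840 i \sqrt{5}}{7}$ ($J = - \frac{4}{7} + \frac{\left(-73\right) \left(\left(-5\right) i 16 \sqrt{5}\right)}{7} = - \frac{4}{7} + \frac{\left(-73\right) \left(- 80 i \sqrt{5}\right)}{7} = - \frac{4}{7} + \frac{5840 i \sqrt{5}}{7} \approx -0.57143 + 1865.5 i$)
$\left(37190 + J\right) \left(g - 44458\right) = \left(37190 - \left(\frac{4}{7} - \frac{5840 i \sqrt{5}}{7}\right)\right) \left(\sqrt{42149} - 44458\right) = \left(\frac{260326}{7} + \frac{5840 i \sqrt{5}}{7}\right) \left(\sqrt{42149} - 44458\right) = \left(\frac{260326}{7} + \frac{5840 i \sqrt{5}}{7}\right) \left(-44458 + \sqrt{42149}\right) = \left(-44458 + \sqrt{42149}\right) \left(\frac{260326}{7} + \frac{5840 i \sqrt{5}}{7}\right)$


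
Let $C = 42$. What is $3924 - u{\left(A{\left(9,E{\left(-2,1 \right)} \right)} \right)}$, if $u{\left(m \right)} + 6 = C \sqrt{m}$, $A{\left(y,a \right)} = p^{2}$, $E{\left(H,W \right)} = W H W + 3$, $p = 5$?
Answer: $3720$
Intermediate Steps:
$E{\left(H,W \right)} = 3 + H W^{2}$ ($E{\left(H,W \right)} = H W W + 3 = H W^{2} + 3 = 3 + H W^{2}$)
$A{\left(y,a \right)} = 25$ ($A{\left(y,a \right)} = 5^{2} = 25$)
$u{\left(m \right)} = -6 + 42 \sqrt{m}$
$3924 - u{\left(A{\left(9,E{\left(-2,1 \right)} \right)} \right)} = 3924 - \left(-6 + 42 \sqrt{25}\right) = 3924 - \left(-6 + 42 \cdot 5\right) = 3924 - \left(-6 + 210\right) = 3924 - 204 = 3720$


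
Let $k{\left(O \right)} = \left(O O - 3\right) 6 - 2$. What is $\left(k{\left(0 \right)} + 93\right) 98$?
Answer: $7154$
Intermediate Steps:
$k{\left(O \right)} = -20 + 6 O^{2}$ ($k{\left(O \right)} = \left(O^{2} - 3\right) 6 - 2 = \left(-3 + O^{2}\right) 6 - 2 = \left(-18 + 6 O^{2}\right) - 2 = -20 + 6 O^{2}$)
$\left(k{\left(0 \right)} + 93\right) 98 = \left(\left(-20 + 6 \cdot 0^{2}\right) + 93\right) 98 = \left(\left(-20 + 6 \cdot 0\right) + 93\right) 98 = \left(\left(-20 + 0\right) + 93\right) 98 = \left(-20 + 93\right) 98 = 73 \cdot 98 = 7154$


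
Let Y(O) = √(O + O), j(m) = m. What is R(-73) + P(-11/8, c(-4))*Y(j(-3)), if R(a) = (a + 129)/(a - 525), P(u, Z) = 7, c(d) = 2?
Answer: -28/299 + 7*I*√6 ≈ -0.093645 + 17.146*I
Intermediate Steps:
R(a) = (129 + a)/(-525 + a)
Y(O) = √2*√O (Y(O) = √(2*O) = √2*√O)
R(-73) + P(-11/8, c(-4))*Y(j(-3)) = (129 - 73)/(-525 - 73) + 7*(√2*√(-3)) = 56/(-598) + 7*(√2*(I*√3)) = -1/598*56 + 7*(I*√6) = -28/299 + 7*I*√6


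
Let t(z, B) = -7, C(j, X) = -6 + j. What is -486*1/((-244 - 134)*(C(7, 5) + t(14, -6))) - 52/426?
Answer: -1003/2982 ≈ -0.33635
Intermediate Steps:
-486*1/((-244 - 134)*(C(7, 5) + t(14, -6))) - 52/426 = -486*1/((-244 - 134)*((-6 + 7) - 7)) - 52/426 = -486*(-1/(378*(1 - 7))) - 52*1/426 = -486/((-6*(-378))) - 26/213 = -486/2268 - 26/213 = -486*1/2268 - 26/213 = -3/14 - 26/213 = -1003/2982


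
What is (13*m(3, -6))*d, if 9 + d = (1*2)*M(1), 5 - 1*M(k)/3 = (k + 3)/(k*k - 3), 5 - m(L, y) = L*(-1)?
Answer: 3432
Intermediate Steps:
m(L, y) = 5 + L (m(L, y) = 5 - L*(-1) = 5 - (-1)*L = 5 + L)
M(k) = 15 - 3*(3 + k)/(-3 + k²) (M(k) = 15 - 3*(k + 3)/(k*k - 3) = 15 - 3*(3 + k)/(k² - 3) = 15 - 3*(3 + k)/(-3 + k²))
d = 33 (d = -9 + (1*2)*(3*(-18 - 1*1 + 5*1²)/(-3 + 1²)) = -9 + 2*(3*(-18 - 1 + 5*1)/(-3 + 1)) = -9 + 2*(3*(-18 - 1 + 5)/(-2)) = -9 + 2*(3*(-½)*(-14)) = -9 + 2*21 = -9 + 42 = 33)
(13*m(3, -6))*d = (13*(5 + 3))*33 = (13*8)*33 = 104*33 = 3432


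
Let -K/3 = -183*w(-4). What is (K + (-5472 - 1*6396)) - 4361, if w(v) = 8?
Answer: -11837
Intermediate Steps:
K = 4392 (K = -(-549)*8 = -3*(-1464) = 4392)
(K + (-5472 - 1*6396)) - 4361 = (4392 + (-5472 - 1*6396)) - 4361 = (4392 + (-5472 - 6396)) - 4361 = (4392 - 11868) - 4361 = -7476 - 4361 = -11837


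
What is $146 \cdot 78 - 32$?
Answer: $11356$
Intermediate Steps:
$146 \cdot 78 - 32 = 11388 - 32 = 11356$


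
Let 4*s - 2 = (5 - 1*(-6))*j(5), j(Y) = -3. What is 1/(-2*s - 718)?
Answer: -2/1405 ≈ -0.0014235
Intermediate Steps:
s = -31/4 (s = 1/2 + ((5 - 1*(-6))*(-3))/4 = 1/2 + ((5 + 6)*(-3))/4 = 1/2 + (11*(-3))/4 = 1/2 + (1/4)*(-33) = 1/2 - 33/4 = -31/4 ≈ -7.7500)
1/(-2*s - 718) = 1/(-2*(-31/4) - 718) = 1/(31/2 - 718) = 1/(-1405/2) = -2/1405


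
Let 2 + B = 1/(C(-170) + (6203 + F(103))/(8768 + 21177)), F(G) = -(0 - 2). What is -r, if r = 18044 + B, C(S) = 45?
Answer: -4884805321/270746 ≈ -18042.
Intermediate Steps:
F(G) = 2 (F(G) = -1*(-2) = 2)
B = -535503/270746 (B = -2 + 1/(45 + (6203 + 2)/(8768 + 21177)) = -2 + 1/(45 + 6205/29945) = -2 + 1/(45 + 6205*(1/29945)) = -2 + 1/(45 + 1241/5989) = -2 + 1/(270746/5989) = -2 + 5989/270746 = -535503/270746 ≈ -1.9779)
r = 4884805321/270746 (r = 18044 - 535503/270746 = 4884805321/270746 ≈ 18042.)
-r = -1*4884805321/270746 = -4884805321/270746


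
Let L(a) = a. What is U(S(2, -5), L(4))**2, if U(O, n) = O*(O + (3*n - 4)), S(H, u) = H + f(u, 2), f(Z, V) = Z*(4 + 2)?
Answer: 313600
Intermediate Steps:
f(Z, V) = 6*Z (f(Z, V) = Z*6 = 6*Z)
S(H, u) = H + 6*u
U(O, n) = O*(-4 + O + 3*n) (U(O, n) = O*(O + (-4 + 3*n)) = O*(-4 + O + 3*n))
U(S(2, -5), L(4))**2 = ((2 + 6*(-5))*(-4 + (2 + 6*(-5)) + 3*4))**2 = ((2 - 30)*(-4 + (2 - 30) + 12))**2 = (-28*(-4 - 28 + 12))**2 = (-28*(-20))**2 = 560**2 = 313600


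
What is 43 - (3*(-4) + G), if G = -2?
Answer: 57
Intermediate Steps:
43 - (3*(-4) + G) = 43 - (3*(-4) - 2) = 43 - (-12 - 2) = 43 - 1*(-14) = 43 + 14 = 57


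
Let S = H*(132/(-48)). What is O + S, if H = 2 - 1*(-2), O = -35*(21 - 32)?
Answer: 374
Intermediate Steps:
O = 385 (O = -35*(-11) = 385)
H = 4 (H = 2 + 2 = 4)
S = -11 (S = 4*(132/(-48)) = 4*(132*(-1/48)) = 4*(-11/4) = -11)
O + S = 385 - 11 = 374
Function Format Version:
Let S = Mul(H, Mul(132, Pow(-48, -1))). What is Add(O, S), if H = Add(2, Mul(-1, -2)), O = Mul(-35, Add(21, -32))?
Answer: 374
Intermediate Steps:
O = 385 (O = Mul(-35, -11) = 385)
H = 4 (H = Add(2, 2) = 4)
S = -11 (S = Mul(4, Mul(132, Pow(-48, -1))) = Mul(4, Mul(132, Rational(-1, 48))) = Mul(4, Rational(-11, 4)) = -11)
Add(O, S) = Add(385, -11) = 374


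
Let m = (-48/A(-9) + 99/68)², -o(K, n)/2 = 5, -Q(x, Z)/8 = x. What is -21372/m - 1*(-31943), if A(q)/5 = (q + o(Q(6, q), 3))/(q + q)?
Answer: 25631118375829/811708803 ≈ 31577.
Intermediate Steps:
Q(x, Z) = -8*x
o(K, n) = -10 (o(K, n) = -2*5 = -10)
A(q) = 5*(-10 + q)/(2*q) (A(q) = 5*((q - 10)/(q + q)) = 5*((-10 + q)/((2*q))) = 5*((-10 + q)*(1/(2*q))) = 5*((-10 + q)/(2*q)) = 5*(-10 + q)/(2*q))
m = 2435126409/41731600 (m = (-48/(5/2 - 25/(-9)) + 99/68)² = (-48/(5/2 - 25*(-⅑)) + 99*(1/68))² = (-48/(5/2 + 25/9) + 99/68)² = (-48/95/18 + 99/68)² = (-48*18/95 + 99/68)² = (-864/95 + 99/68)² = (-49347/6460)² = 2435126409/41731600 ≈ 58.352)
-21372/m - 1*(-31943) = -21372/2435126409/41731600 - 1*(-31943) = -21372*41731600/2435126409 + 31943 = -297295918400/811708803 + 31943 = 25631118375829/811708803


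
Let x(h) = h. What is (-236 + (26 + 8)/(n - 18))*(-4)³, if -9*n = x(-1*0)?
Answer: 137024/9 ≈ 15225.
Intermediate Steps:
n = 0 (n = -(-1)*0/9 = -⅑*0 = 0)
(-236 + (26 + 8)/(n - 18))*(-4)³ = (-236 + (26 + 8)/(0 - 18))*(-4)³ = (-236 + 34/(-18))*(-64) = (-236 + 34*(-1/18))*(-64) = (-236 - 17/9)*(-64) = -2141/9*(-64) = 137024/9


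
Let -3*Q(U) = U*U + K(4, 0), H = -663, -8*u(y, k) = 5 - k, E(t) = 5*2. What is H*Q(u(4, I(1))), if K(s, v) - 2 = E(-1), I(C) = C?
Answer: 10829/4 ≈ 2707.3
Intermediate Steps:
E(t) = 10
K(s, v) = 12 (K(s, v) = 2 + 10 = 12)
u(y, k) = -5/8 + k/8 (u(y, k) = -(5 - k)/8 = -5/8 + k/8)
Q(U) = -4 - U²/3 (Q(U) = -(U*U + 12)/3 = -(U² + 12)/3 = -(12 + U²)/3 = -4 - U²/3)
H*Q(u(4, I(1))) = -663*(-4 - (-5/8 + (⅛)*1)²/3) = -663*(-4 - (-5/8 + ⅛)²/3) = -663*(-4 - (-½)²/3) = -663*(-4 - ⅓*¼) = -663*(-4 - 1/12) = -663*(-49/12) = 10829/4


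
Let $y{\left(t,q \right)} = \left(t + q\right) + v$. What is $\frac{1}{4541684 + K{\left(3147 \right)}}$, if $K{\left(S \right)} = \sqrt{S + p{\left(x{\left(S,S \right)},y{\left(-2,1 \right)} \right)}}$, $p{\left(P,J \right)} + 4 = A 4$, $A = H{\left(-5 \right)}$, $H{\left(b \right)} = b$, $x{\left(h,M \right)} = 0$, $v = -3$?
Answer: $\frac{4541684}{20626893552733} - \frac{3 \sqrt{347}}{20626893552733} \approx 2.2018 \cdot 10^{-7}$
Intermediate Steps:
$A = -5$
$y{\left(t,q \right)} = -3 + q + t$ ($y{\left(t,q \right)} = \left(t + q\right) - 3 = \left(q + t\right) - 3 = -3 + q + t$)
$p{\left(P,J \right)} = -24$ ($p{\left(P,J \right)} = -4 - 20 = -24$)
$K{\left(S \right)} = \sqrt{-24 + S}$ ($K{\left(S \right)} = \sqrt{S - 24} = \sqrt{-24 + S}$)
$\frac{1}{4541684 + K{\left(3147 \right)}} = \frac{1}{4541684 + \sqrt{-24 + 3147}} = \frac{1}{4541684 + \sqrt{3123}} = \frac{1}{4541684 + 3 \sqrt{347}}$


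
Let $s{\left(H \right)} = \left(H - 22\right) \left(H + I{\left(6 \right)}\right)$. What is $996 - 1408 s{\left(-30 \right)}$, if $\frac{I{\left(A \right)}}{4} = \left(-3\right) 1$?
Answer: $-3074076$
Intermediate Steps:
$I{\left(A \right)} = -12$ ($I{\left(A \right)} = 4 \left(\left(-3\right) 1\right) = 4 \left(-3\right) = -12$)
$s{\left(H \right)} = \left(-22 + H\right) \left(-12 + H\right)$ ($s{\left(H \right)} = \left(H - 22\right) \left(H - 12\right) = \left(-22 + H\right) \left(-12 + H\right)$)
$996 - 1408 s{\left(-30 \right)} = 996 - 1408 \left(264 + \left(-30\right)^{2} - -1020\right) = 996 - 1408 \left(264 + 900 + 1020\right) = 996 - 3075072 = -3074076$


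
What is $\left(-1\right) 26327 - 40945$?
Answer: $-67272$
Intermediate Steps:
$\left(-1\right) 26327 - 40945 = -26327 - 40945 = -67272$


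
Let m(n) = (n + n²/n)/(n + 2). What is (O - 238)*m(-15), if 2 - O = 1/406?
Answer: -1437255/2639 ≈ -544.62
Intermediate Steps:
O = 811/406 (O = 2 - 1/406 = 811/406 ≈ 1.9975)
m(n) = 2*n/(2 + n) (m(n) = (n + n)/(2 + n) = (2*n)/(2 + n) = 2*n/(2 + n))
(O - 238)*m(-15) = (811/406 - 238)*(2*(-15)/(2 - 15)) = -95817*(-15)/(203*(-13)) = -95817*(-15)*(-1)/(203*13) = -95817/406*30/13 = -1437255/2639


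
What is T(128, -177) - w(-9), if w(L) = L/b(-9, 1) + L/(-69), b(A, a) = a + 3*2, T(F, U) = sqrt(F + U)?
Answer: 186/161 + 7*I ≈ 1.1553 + 7.0*I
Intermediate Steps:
b(A, a) = 6 + a (b(A, a) = a + 6 = 6 + a)
w(L) = 62*L/483 (w(L) = L/(6 + 1) + L/(-69) = L/7 + L*(-1/69) = L*(1/7) - L/69 = L/7 - L/69 = 62*L/483)
T(128, -177) - w(-9) = sqrt(128 - 177) - 62*(-9)/483 = sqrt(-49) - 1*(-186/161) = 7*I + 186/161 = 186/161 + 7*I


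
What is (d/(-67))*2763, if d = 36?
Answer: -99468/67 ≈ -1484.6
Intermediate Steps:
(d/(-67))*2763 = (36/(-67))*2763 = (36*(-1/67))*2763 = -36/67*2763 = -99468/67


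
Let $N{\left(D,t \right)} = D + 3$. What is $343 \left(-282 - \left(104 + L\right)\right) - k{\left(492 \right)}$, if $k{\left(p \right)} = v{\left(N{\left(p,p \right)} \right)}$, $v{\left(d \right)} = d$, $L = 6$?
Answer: $-134951$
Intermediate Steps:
$N{\left(D,t \right)} = 3 + D$
$k{\left(p \right)} = 3 + p$
$343 \left(-282 - \left(104 + L\right)\right) - k{\left(492 \right)} = 343 \left(-282 - 110\right) - \left(3 + 492\right) = 343 \left(-282 - 110\right) - 495 = 343 \left(-392\right) - 495 = -134456 - 495 = -134951$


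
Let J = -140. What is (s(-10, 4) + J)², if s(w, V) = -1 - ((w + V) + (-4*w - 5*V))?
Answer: 24025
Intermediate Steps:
s(w, V) = -1 + 3*w + 4*V (s(w, V) = -1 - ((V + w) + (-5*V - 4*w)) = -1 - (-4*V - 3*w) = -1 + (3*w + 4*V) = -1 + 3*w + 4*V)
(s(-10, 4) + J)² = ((-1 + 3*(-10) + 4*4) - 140)² = ((-1 - 30 + 16) - 140)² = (-15 - 140)² = (-155)² = 24025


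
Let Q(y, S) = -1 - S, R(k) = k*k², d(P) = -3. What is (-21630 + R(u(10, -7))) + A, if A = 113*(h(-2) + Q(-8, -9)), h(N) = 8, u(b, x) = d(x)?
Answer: -19849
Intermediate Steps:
u(b, x) = -3
R(k) = k³
A = 1808 (A = 113*(8 + (-1 - 1*(-9))) = 113*(8 + (-1 + 9)) = 113*(8 + 8) = 113*16 = 1808)
(-21630 + R(u(10, -7))) + A = (-21630 + (-3)³) + 1808 = (-21630 - 27) + 1808 = -21657 + 1808 = -19849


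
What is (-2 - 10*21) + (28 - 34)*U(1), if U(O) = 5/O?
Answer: -242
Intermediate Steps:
(-2 - 10*21) + (28 - 34)*U(1) = (-2 - 10*21) + (28 - 34)*(5/1) = (-2 - 210) - 30 = -212 - 6*5 = -212 - 30 = -242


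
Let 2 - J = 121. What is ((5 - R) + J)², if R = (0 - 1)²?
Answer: 13225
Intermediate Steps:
J = -119 (J = 2 - 1*121 = 2 - 121 = -119)
R = 1 (R = (-1)² = 1)
((5 - R) + J)² = ((5 - 1*1) - 119)² = ((5 - 1) - 119)² = (4 - 119)² = (-115)² = 13225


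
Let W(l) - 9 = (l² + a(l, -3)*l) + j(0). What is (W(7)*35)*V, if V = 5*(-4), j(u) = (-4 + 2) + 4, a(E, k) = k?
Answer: -27300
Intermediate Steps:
j(u) = 2 (j(u) = -2 + 4 = 2)
V = -20
W(l) = 11 + l² - 3*l (W(l) = 9 + ((l² - 3*l) + 2) = 9 + (2 + l² - 3*l) = 11 + l² - 3*l)
(W(7)*35)*V = ((11 + 7² - 3*7)*35)*(-20) = ((11 + 49 - 21)*35)*(-20) = (39*35)*(-20) = 1365*(-20) = -27300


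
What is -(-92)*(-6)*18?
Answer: -9936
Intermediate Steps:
-(-92)*(-6)*18 = -23*24*18 = -552*18 = -9936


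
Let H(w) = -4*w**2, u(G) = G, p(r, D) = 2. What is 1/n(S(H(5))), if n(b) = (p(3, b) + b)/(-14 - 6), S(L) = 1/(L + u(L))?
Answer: -4000/399 ≈ -10.025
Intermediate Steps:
S(L) = 1/(2*L) (S(L) = 1/(L + L) = 1/(2*L))
n(b) = -1/10 - b/20 (n(b) = (2 + b)/(-14 - 6) = (2 + b)/(-20) = (2 + b)*(-1/20) = -1/10 - b/20)
1/n(S(H(5))) = 1/(-1/10 - 1/(40*((-4*5**2)))) = 1/(-1/10 - 1/(40*((-4*25)))) = 1/(-1/10 - 1/(40*(-100))) = 1/(-1/10 - (-1)/(40*100)) = 1/(-1/10 - 1/20*(-1/200)) = 1/(-1/10 + 1/4000) = 1/(-399/4000) = -4000/399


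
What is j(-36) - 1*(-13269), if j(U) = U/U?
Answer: 13270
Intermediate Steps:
j(U) = 1
j(-36) - 1*(-13269) = 1 - 1*(-13269) = 1 + 13269 = 13270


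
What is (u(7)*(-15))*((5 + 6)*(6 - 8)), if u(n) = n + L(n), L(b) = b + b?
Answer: 6930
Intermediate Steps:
L(b) = 2*b
u(n) = 3*n (u(n) = n + 2*n = 3*n)
(u(7)*(-15))*((5 + 6)*(6 - 8)) = ((3*7)*(-15))*((5 + 6)*(6 - 8)) = (21*(-15))*(11*(-2)) = -315*(-22) = 6930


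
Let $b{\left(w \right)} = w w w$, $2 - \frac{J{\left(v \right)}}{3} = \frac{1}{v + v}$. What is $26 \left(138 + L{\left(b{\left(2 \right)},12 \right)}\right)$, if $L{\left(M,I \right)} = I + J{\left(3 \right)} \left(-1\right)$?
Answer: $3757$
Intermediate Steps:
$J{\left(v \right)} = 6 - \frac{3}{2 v}$ ($J{\left(v \right)} = 6 - \frac{3}{v + v} = 6 - \frac{3}{2 v}$)
$b{\left(w \right)} = w^{3}$ ($b{\left(w \right)} = w^{2} w = w^{3}$)
$L{\left(M,I \right)} = - \frac{11}{2} + I$ ($L{\left(M,I \right)} = I + \left(6 - \frac{3}{2 \cdot 3}\right) \left(-1\right) = I + \left(6 - \frac{1}{2}\right) \left(-1\right) = I + \frac{11}{2} \left(-1\right) = I - \frac{11}{2} = - \frac{11}{2} + I$)
$26 \left(138 + L{\left(b{\left(2 \right)},12 \right)}\right) = 26 \left(138 + \left(- \frac{11}{2} + 12\right)\right) = 26 \left(138 + \frac{13}{2}\right) = 26 \cdot \frac{289}{2} = 3757$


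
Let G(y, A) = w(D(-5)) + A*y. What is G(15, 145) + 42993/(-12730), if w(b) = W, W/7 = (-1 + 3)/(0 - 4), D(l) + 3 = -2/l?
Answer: 13800101/6365 ≈ 2168.1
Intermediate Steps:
D(l) = -3 - 2/l
W = -7/2 (W = 7*((-1 + 3)/(0 - 4)) = 7*(2/(-4)) = 7*(2*(-¼)) = 7*(-½) = -7/2 ≈ -3.5000)
w(b) = -7/2
G(y, A) = -7/2 + A*y
G(15, 145) + 42993/(-12730) = (-7/2 + 145*15) + 42993/(-12730) = (-7/2 + 2175) + 42993*(-1/12730) = 4343/2 - 42993/12730 = 13800101/6365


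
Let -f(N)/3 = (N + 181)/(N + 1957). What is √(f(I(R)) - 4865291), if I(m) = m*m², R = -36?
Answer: I*√9720860574197966/44699 ≈ 2205.7*I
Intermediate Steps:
I(m) = m³
f(N) = -3*(181 + N)/(1957 + N) (f(N) = -3*(N + 181)/(N + 1957) = -3*(181 + N)/(1957 + N))
√(f(I(R)) - 4865291) = √(3*(-181 - 1*(-36)³)/(1957 + (-36)³) - 4865291) = √(3*(-181 - 1*(-46656))/(1957 - 46656) - 4865291) = √(3*(-181 + 46656)/(-44699) - 4865291) = √(3*(-1/44699)*46475 - 4865291) = √(-139425/44699 - 4865291) = √(-217473781834/44699) = I*√9720860574197966/44699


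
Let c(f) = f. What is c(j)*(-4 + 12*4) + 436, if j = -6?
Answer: 172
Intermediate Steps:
c(j)*(-4 + 12*4) + 436 = -6*(-4 + 12*4) + 436 = -6*(-4 + 48) + 436 = -6*44 + 436 = -264 + 436 = 172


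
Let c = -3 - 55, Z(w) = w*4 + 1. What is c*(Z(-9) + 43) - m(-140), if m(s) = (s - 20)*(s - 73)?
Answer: -34544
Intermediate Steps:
m(s) = (-73 + s)*(-20 + s) (m(s) = (-20 + s)*(-73 + s) = (-73 + s)*(-20 + s))
Z(w) = 1 + 4*w (Z(w) = 4*w + 1 = 1 + 4*w)
c = -58
c*(Z(-9) + 43) - m(-140) = -58*((1 + 4*(-9)) + 43) - (1460 + (-140)² - 93*(-140)) = -58*((1 - 36) + 43) - (1460 + 19600 + 13020) = -58*(-35 + 43) - 1*34080 = -58*8 - 34080 = -464 - 34080 = -34544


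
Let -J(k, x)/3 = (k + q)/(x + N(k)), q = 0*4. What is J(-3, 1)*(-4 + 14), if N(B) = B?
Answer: -45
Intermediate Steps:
q = 0
J(k, x) = -3*k/(k + x) (J(k, x) = -3*(k + 0)/(x + k) = -3*k/(k + x))
J(-3, 1)*(-4 + 14) = (-3*(-3)/(-3 + 1))*(-4 + 14) = -3*(-3)/(-2)*10 = -3*(-3)*(-½)*10 = -9/2*10 = -45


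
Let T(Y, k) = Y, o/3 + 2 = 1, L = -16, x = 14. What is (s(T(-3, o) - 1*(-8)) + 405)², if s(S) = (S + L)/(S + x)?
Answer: 59043856/361 ≈ 1.6356e+5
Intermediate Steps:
o = -3 (o = -6 + 3*1 = -6 + 3 = -3)
s(S) = (-16 + S)/(14 + S) (s(S) = (S - 16)/(S + 14) = (-16 + S)/(14 + S))
(s(T(-3, o) - 1*(-8)) + 405)² = ((-16 + (-3 - 1*(-8)))/(14 + (-3 - 1*(-8))) + 405)² = ((-16 + (-3 + 8))/(14 + (-3 + 8)) + 405)² = ((-16 + 5)/(14 + 5) + 405)² = (-11/19 + 405)² = (7684/19)² = 59043856/361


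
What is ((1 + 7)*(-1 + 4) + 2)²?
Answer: 676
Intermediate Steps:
((1 + 7)*(-1 + 4) + 2)² = (8*3 + 2)² = (24 + 2)² = 26² = 676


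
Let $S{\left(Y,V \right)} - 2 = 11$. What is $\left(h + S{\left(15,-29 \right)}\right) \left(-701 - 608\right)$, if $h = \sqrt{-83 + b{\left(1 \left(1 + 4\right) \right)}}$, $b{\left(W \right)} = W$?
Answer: $-17017 - 1309 i \sqrt{78} \approx -17017.0 - 11561.0 i$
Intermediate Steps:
$S{\left(Y,V \right)} = 13$ ($S{\left(Y,V \right)} = 2 + 11 = 13$)
$h = i \sqrt{78}$ ($h = \sqrt{-83 + 1 \left(1 + 4\right)} = \sqrt{-83 + 1 \cdot 5} = \sqrt{-83 + 5} = \sqrt{-78} = i \sqrt{78} \approx 8.8318 i$)
$\left(h + S{\left(15,-29 \right)}\right) \left(-701 - 608\right) = \left(i \sqrt{78} + 13\right) \left(-701 - 608\right) = \left(13 + i \sqrt{78}\right) \left(-701 - 608\right) = \left(13 + i \sqrt{78}\right) \left(-1309\right) = -17017 - 1309 i \sqrt{78}$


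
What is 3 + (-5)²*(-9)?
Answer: -222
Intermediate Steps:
3 + (-5)²*(-9) = 3 + 25*(-9) = 3 - 225 = -222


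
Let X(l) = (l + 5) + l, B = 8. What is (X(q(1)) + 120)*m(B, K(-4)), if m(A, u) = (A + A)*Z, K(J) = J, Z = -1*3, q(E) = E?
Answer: -6096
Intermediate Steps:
Z = -3
X(l) = 5 + 2*l (X(l) = (5 + l) + l = 5 + 2*l)
m(A, u) = -6*A (m(A, u) = (A + A)*(-3) = (2*A)*(-3) = -6*A)
(X(q(1)) + 120)*m(B, K(-4)) = ((5 + 2*1) + 120)*(-6*8) = ((5 + 2) + 120)*(-48) = (7 + 120)*(-48) = 127*(-48) = -6096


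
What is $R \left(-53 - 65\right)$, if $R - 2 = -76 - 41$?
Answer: $13570$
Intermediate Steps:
$R = -115$ ($R = 2 - 117 = -115$)
$R \left(-53 - 65\right) = - 115 \left(-53 - 65\right) = \left(-115\right) \left(-118\right) = 13570$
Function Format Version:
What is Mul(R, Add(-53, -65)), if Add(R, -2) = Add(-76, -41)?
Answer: 13570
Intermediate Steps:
R = -115 (R = Add(2, Add(-76, -41)) = Add(2, -117) = -115)
Mul(R, Add(-53, -65)) = Mul(-115, Add(-53, -65)) = Mul(-115, -118) = 13570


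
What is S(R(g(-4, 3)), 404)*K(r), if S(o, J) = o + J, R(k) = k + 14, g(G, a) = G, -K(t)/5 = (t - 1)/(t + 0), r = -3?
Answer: -2760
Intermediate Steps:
K(t) = -5*(-1 + t)/t (K(t) = -5*(t - 1)/(t + 0) = -5*(-1 + t)/t)
R(k) = 14 + k
S(o, J) = J + o
S(R(g(-4, 3)), 404)*K(r) = (404 + (14 - 4))*(-5 + 5/(-3)) = (404 + 10)*(-5 + 5*(-⅓)) = 414*(-5 - 5/3) = 414*(-20/3) = -2760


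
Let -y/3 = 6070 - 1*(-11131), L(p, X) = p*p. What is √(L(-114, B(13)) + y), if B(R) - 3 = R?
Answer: I*√38607 ≈ 196.49*I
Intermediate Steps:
B(R) = 3 + R
L(p, X) = p²
y = -51603 (y = -3*(6070 - 1*(-11131)) = -3*(6070 + 11131) = -3*17201 = -51603)
√(L(-114, B(13)) + y) = √((-114)² - 51603) = √(12996 - 51603) = √(-38607) = I*√38607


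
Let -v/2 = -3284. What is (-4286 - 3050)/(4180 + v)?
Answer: -1834/2687 ≈ -0.68255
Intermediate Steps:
v = 6568 (v = -2*(-3284) = 6568)
(-4286 - 3050)/(4180 + v) = (-4286 - 3050)/(4180 + 6568) = -7336/10748 = -7336*1/10748 = -1834/2687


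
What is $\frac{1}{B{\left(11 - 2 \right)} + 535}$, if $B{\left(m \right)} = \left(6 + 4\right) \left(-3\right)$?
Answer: $\frac{1}{505} \approx 0.0019802$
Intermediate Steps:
$B{\left(m \right)} = -30$ ($B{\left(m \right)} = 10 \left(-3\right) = -30$)
$\frac{1}{B{\left(11 - 2 \right)} + 535} = \frac{1}{-30 + 535} = \frac{1}{505}$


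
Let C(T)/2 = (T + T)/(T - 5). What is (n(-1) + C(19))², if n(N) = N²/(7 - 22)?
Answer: 316969/11025 ≈ 28.750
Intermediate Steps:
C(T) = 4*T/(-5 + T) (C(T) = 2*((T + T)/(T - 5)) = 2*((2*T)/(-5 + T)) = 2*(2*T/(-5 + T)) = 4*T/(-5 + T))
n(N) = -N²/15 (n(N) = N²/(-15) = -N²/15)
(n(-1) + C(19))² = (-1/15*(-1)² + 4*19/(-5 + 19))² = (-1/15*1 + 4*19/14)² = (-1/15 + 4*19*(1/14))² = (-1/15 + 38/7)² = (563/105)² = 316969/11025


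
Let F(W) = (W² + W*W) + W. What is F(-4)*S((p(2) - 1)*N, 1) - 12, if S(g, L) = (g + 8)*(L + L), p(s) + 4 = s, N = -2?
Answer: 772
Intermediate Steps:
p(s) = -4 + s
F(W) = W + 2*W² (F(W) = (W² + W²) + W = 2*W² + W = W + 2*W²)
S(g, L) = 2*L*(8 + g) (S(g, L) = (8 + g)*(2*L) = 2*L*(8 + g))
F(-4)*S((p(2) - 1)*N, 1) - 12 = (-4*(1 + 2*(-4)))*(2*1*(8 + ((-4 + 2) - 1)*(-2))) - 12 = (-4*(1 - 8))*(2*1*(8 + (-2 - 1)*(-2))) - 12 = (-4*(-7))*(2*1*(8 - 3*(-2))) - 12 = 28*(2*1*(8 + 6)) - 12 = 28*(2*1*14) - 12 = 28*28 - 12 = 784 - 12 = 772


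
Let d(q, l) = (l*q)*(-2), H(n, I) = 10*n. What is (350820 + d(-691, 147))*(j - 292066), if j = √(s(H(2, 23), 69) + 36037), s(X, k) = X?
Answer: -161796970284 + 553974*√36057 ≈ -1.6169e+11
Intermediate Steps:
d(q, l) = -2*l*q
j = √36057 (j = √(10*2 + 36037) = √(20 + 36037) = √36057 ≈ 189.89)
(350820 + d(-691, 147))*(j - 292066) = (350820 - 2*147*(-691))*(√36057 - 292066) = (350820 + 203154)*(-292066 + √36057) = 553974*(-292066 + √36057) = -161796970284 + 553974*√36057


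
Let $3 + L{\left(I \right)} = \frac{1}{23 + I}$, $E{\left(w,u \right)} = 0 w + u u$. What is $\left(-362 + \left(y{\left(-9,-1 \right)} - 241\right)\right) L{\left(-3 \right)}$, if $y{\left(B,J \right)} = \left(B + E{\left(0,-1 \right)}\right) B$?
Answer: $\frac{31329}{20} \approx 1566.4$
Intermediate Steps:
$E{\left(w,u \right)} = u^{2}$ ($E{\left(w,u \right)} = 0 + u^{2} = u^{2}$)
$L{\left(I \right)} = -3 + \frac{1}{23 + I}$
$y{\left(B,J \right)} = B \left(1 + B\right)$ ($y{\left(B,J \right)} = \left(B + \left(-1\right)^{2}\right) B = \left(B + 1\right) B = \left(1 + B\right) B = B \left(1 + B\right)$)
$\left(-362 + \left(y{\left(-9,-1 \right)} - 241\right)\right) L{\left(-3 \right)} = \left(-362 - \left(241 + 9 \left(1 - 9\right)\right)\right) \frac{-68 - -9}{23 - 3} = \left(-362 - 169\right) \frac{-68 + 9}{20} = \left(-362 + \left(72 - 241\right)\right) \frac{1}{20} \left(-59\right) = \left(-362 - 169\right) \left(- \frac{59}{20}\right) = \left(-531\right) \left(- \frac{59}{20}\right) = \frac{31329}{20}$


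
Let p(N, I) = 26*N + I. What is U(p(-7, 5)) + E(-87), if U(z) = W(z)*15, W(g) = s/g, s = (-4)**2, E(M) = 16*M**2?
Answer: 7145056/59 ≈ 1.2110e+5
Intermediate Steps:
p(N, I) = I + 26*N
s = 16
W(g) = 16/g
U(z) = 240/z (U(z) = (16/z)*15 = 240/z)
U(p(-7, 5)) + E(-87) = 240/(5 + 26*(-7)) + 16*(-87)**2 = 240/(5 - 182) + 16*7569 = 240/(-177) + 121104 = 240*(-1/177) + 121104 = -80/59 + 121104 = 7145056/59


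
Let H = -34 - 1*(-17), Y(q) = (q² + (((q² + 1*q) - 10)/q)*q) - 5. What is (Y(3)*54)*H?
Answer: -5508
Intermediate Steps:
Y(q) = -15 + q + 2*q² (Y(q) = (q² + (((q² + q) - 10)/q)*q) - 5 = (q² + (((q + q²) - 10)/q)*q) - 5 = (q² + ((-10 + q + q²)/q)*q) - 5 = (q² + (-10 + q + q²)) - 5 = (-10 + q + 2*q²) - 5 = -15 + q + 2*q²)
H = -17 (H = -34 + 17 = -17)
(Y(3)*54)*H = ((-15 + 3 + 2*3²)*54)*(-17) = ((-15 + 3 + 2*9)*54)*(-17) = ((-15 + 3 + 18)*54)*(-17) = (6*54)*(-17) = 324*(-17) = -5508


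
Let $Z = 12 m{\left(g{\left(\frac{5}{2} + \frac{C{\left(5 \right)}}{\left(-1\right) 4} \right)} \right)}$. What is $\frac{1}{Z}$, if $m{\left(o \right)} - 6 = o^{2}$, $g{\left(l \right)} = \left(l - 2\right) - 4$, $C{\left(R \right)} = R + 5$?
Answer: $\frac{1}{504} \approx 0.0019841$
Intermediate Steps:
$C{\left(R \right)} = 5 + R$
$g{\left(l \right)} = -6 + l$ ($g{\left(l \right)} = \left(-2 + l\right) - 4 = -6 + l$)
$m{\left(o \right)} = 6 + o^{2}$
$Z = 504$ ($Z = 12 \left(6 + \left(-6 + \left(\frac{5}{2} + \frac{5 + 5}{\left(-1\right) 4}\right)\right)^{2}\right) = 12 \left(6 + \left(-6 + \left(5 \cdot \frac{1}{2} + \frac{10}{-4}\right)\right)^{2}\right) = 12 \left(6 + \left(-6 + \left(\frac{5}{2} + 10 \left(- \frac{1}{4}\right)\right)\right)^{2}\right) = 12 \left(6 + \left(-6 + \left(\frac{5}{2} - \frac{5}{2}\right)\right)^{2}\right) = 12 \left(6 + \left(-6 + 0\right)^{2}\right) = 12 \left(6 + \left(-6\right)^{2}\right) = 12 \left(6 + 36\right) = 12 \cdot 42 = 504$)
$\frac{1}{Z} = \frac{1}{504}$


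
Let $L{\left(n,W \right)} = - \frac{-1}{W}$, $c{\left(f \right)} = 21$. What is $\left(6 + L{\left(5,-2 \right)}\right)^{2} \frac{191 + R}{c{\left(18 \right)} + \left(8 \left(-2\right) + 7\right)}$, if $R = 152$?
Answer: $\frac{41503}{48} \approx 864.65$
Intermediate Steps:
$L{\left(n,W \right)} = \frac{1}{W}$
$\left(6 + L{\left(5,-2 \right)}\right)^{2} \frac{191 + R}{c{\left(18 \right)} + \left(8 \left(-2\right) + 7\right)} = \left(6 + \frac{1}{-2}\right)^{2} \frac{191 + 152}{21 + \left(8 \left(-2\right) + 7\right)} = \left(6 - \frac{1}{2}\right)^{2} \frac{343}{21 + \left(-16 + 7\right)} = \left(\frac{11}{2}\right)^{2} \frac{343}{21 - 9} = \frac{121 \cdot \frac{343}{12}}{4} = \frac{121 \cdot 343 \cdot \frac{1}{12}}{4} = \frac{121}{4} \cdot \frac{343}{12} = \frac{41503}{48}$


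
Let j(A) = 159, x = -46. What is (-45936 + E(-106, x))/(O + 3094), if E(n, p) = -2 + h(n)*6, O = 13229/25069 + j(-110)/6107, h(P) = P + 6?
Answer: -3562399736027/236882492238 ≈ -15.039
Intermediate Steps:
h(P) = 6 + P
O = 84775474/153096383 (O = 13229/25069 + 159/6107 = 84775474/153096383 ≈ 0.55374)
E(n, p) = 34 + 6*n (E(n, p) = -2 + (6 + n)*6 = -2 + (36 + 6*n) = 34 + 6*n)
(-45936 + E(-106, x))/(O + 3094) = (-45936 + (34 + 6*(-106)))/(84775474/153096383 + 3094) = (-45936 + (34 - 636))/(473764984476/153096383) = (-45936 - 602)*(153096383/473764984476) = -46538*153096383/473764984476 = -3562399736027/236882492238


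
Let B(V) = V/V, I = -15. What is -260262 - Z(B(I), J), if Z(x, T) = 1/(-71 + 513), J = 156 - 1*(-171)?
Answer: -115035805/442 ≈ -2.6026e+5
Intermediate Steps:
B(V) = 1
J = 327 (J = 156 + 171 = 327)
Z(x, T) = 1/442
-260262 - Z(B(I), J) = -260262 - 1*1/442 = -260262 - 1/442 = -115035805/442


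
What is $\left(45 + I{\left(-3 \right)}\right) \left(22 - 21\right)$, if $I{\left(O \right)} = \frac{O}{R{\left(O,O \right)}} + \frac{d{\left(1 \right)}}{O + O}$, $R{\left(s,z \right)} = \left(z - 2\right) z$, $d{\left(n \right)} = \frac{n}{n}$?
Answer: $\frac{1339}{30} \approx 44.633$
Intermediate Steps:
$d{\left(n \right)} = 1$
$R{\left(s,z \right)} = z \left(-2 + z\right)$ ($R{\left(s,z \right)} = \left(-2 + z\right) z = z \left(-2 + z\right)$)
$I{\left(O \right)} = \frac{1}{-2 + O} + \frac{1}{2 O}$ ($I{\left(O \right)} = \frac{O}{O \left(-2 + O\right)} + 1 \frac{1}{O + O} = O \frac{1}{O \left(-2 + O\right)} + 1 \frac{1}{2 O} = \frac{1}{-2 + O} + 1 \frac{1}{2 O} = \frac{1}{-2 + O} + \frac{1}{2 O}$)
$\left(45 + I{\left(-3 \right)}\right) \left(22 - 21\right) = \left(45 + \frac{-2 + 3 \left(-3\right)}{2 \left(-3\right) \left(-2 - 3\right)}\right) \left(22 - 21\right) = \left(45 + \frac{1}{2} \left(- \frac{1}{3}\right) \frac{1}{-5} \left(-2 - 9\right)\right) \left(22 - 21\right) = \left(45 + \frac{1}{2} \left(- \frac{1}{3}\right) \left(- \frac{1}{5}\right) \left(-11\right)\right) 1 = \left(45 - \frac{11}{30}\right) 1 = \frac{1339}{30} \cdot 1 = \frac{1339}{30}$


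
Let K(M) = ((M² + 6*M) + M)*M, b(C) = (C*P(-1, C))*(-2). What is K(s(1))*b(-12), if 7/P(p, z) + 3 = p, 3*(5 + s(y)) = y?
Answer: -19208/9 ≈ -2134.2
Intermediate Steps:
s(y) = -5 + y/3
P(p, z) = 7/(-3 + p)
b(C) = 7*C/2 (b(C) = (C*(7/(-3 - 1)))*(-2) = (C*(7/(-4)))*(-2) = (C*(7*(-¼)))*(-2) = (C*(-7/4))*(-2) = -7*C/4*(-2) = 7*C/2)
K(M) = M*(M² + 7*M) (K(M) = (M² + 7*M)*M = M*(M² + 7*M))
K(s(1))*b(-12) = ((-5 + (⅓)*1)²*(7 + (-5 + (⅓)*1)))*((7/2)*(-12)) = ((-5 + ⅓)²*(7 + (-5 + ⅓)))*(-42) = ((-14/3)²*(7 - 14/3))*(-42) = ((196/9)*(7/3))*(-42) = (1372/27)*(-42) = -19208/9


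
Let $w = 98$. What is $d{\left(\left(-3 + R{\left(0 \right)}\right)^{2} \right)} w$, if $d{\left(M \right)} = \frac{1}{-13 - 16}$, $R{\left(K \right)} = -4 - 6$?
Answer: $- \frac{98}{29} \approx -3.3793$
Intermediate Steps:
$R{\left(K \right)} = -10$ ($R{\left(K \right)} = -4 - 6 = -10$)
$d{\left(M \right)} = - \frac{1}{29}$ ($d{\left(M \right)} = \frac{1}{-29} = - \frac{1}{29}$)
$d{\left(\left(-3 + R{\left(0 \right)}\right)^{2} \right)} w = \left(- \frac{1}{29}\right) 98 = - \frac{98}{29}$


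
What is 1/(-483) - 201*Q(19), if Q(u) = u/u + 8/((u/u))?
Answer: -873748/483 ≈ -1809.0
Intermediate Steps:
Q(u) = 9 (Q(u) = 1 + 8/1 = 1 + 8*1 = 1 + 8 = 9)
1/(-483) - 201*Q(19) = 1/(-483) - 201*9 = -1/483 - 1809 = -873748/483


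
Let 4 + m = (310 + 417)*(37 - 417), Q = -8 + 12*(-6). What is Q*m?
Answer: 22101120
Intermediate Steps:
Q = -80 (Q = -8 - 72 = -80)
m = -276264 (m = -4 + (310 + 417)*(37 - 417) = -4 + 727*(-380) = -4 - 276260 = -276264)
Q*m = -80*(-276264) = 22101120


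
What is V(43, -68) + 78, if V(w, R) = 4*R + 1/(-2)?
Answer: -389/2 ≈ -194.50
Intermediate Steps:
V(w, R) = -1/2 + 4*R (V(w, R) = 4*R - 1/2 = -1/2 + 4*R)
V(43, -68) + 78 = (-1/2 + 4*(-68)) + 78 = (-1/2 - 272) + 78 = -545/2 + 78 = -389/2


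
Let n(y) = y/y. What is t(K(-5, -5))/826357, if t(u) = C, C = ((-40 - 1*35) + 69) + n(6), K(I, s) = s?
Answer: -5/826357 ≈ -6.0507e-6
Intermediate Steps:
n(y) = 1
C = -5 (C = ((-40 - 1*35) + 69) + 1 = ((-40 - 35) + 69) + 1 = (-75 + 69) + 1 = -6 + 1 = -5)
t(u) = -5
t(K(-5, -5))/826357 = -5/826357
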